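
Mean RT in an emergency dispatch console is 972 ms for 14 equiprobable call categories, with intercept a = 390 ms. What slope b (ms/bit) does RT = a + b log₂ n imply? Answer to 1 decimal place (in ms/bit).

152.9 ms/bit

log₂(14) = 3.8074 bits.
b = (RT − a)/log₂ n = (972 − 390) / 3.8074 = 152.862 ms/bit.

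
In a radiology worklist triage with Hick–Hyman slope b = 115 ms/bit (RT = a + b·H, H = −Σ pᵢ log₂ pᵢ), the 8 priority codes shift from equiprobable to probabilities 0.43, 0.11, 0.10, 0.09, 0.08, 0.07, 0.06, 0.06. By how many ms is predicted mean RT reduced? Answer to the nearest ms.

The RT saving is b·ΔH. Equiprobable H₀ = log₂(8) = 3.0000 bits; with the given probabilities H = 2.5658 bits.
b·(H₀ − H) = 115 × (3.0000 − 2.5658) = 49.93 ms.

50 ms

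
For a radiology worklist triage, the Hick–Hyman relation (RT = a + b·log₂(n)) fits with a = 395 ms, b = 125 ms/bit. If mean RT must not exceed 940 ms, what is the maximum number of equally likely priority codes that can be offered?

20

Information budget: (940 − 395)/125 = 4.3600 bits, so n ≤ 2^4.3600 = 20.535 → at most 20.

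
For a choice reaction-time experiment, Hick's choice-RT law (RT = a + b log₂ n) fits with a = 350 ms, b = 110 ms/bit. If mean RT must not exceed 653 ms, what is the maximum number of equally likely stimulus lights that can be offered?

Information budget: (653 − 350)/110 = 2.7545 bits, so n ≤ 2^2.7545 = 6.748 → at most 6.

6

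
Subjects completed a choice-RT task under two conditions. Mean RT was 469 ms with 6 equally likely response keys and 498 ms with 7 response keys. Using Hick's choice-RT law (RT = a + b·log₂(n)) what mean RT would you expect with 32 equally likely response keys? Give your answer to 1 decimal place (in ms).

783.9 ms

RT is linear in log₂ n, so two points fix the line:
  b = (498 − 469) / (log₂ 7 − log₂ 6) = 29 / (2.8074 − 2.5850) = 130.400 ms/bit
  a = 469 − 130.400 × 2.5850 = 131.921 ms
Then RT(32) = 131.921 + 130.400 × log₂ 32 = 131.921 + 130.400 × 5 ≈ 783.921 ms.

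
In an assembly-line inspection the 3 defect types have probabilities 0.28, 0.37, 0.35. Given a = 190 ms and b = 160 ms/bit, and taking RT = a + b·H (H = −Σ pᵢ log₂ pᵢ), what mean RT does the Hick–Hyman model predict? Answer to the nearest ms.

442 ms

H = 0.28·log₂(1/0.28) + 0.37·log₂(1/0.37) + 0.35·log₂(1/0.35) = 1.5751 bits.
RT = 190 + 160 × 1.5751 = 442.01 ms.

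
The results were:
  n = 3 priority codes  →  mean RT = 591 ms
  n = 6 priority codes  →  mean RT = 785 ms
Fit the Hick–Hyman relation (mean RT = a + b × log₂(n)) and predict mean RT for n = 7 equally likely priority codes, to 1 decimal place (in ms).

828.1 ms

Solve the two-equation system in a and b:
  b = (785 − 591) / (log₂ 6 − log₂ 3) = 194 / (2.5850 − 1.5850) = 194.000 ms/bit
  a = 591 − 194.000 × 1.5850 = 283.517 ms
Then RT(7) = 283.517 + 194.000 × log₂ 7 = 283.517 + 194.000 × 2.8074 ≈ 828.144 ms.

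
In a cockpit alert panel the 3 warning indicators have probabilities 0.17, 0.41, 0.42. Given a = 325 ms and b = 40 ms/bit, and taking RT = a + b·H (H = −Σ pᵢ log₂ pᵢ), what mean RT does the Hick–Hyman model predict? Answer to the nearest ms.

385 ms

Entropy contributions −pᵢ log₂ pᵢ: 0.4346, 0.5274, 0.5256; sum H = 1.4876 bits.
RT = a + bH = 325 + 40·1.4876 = 384.50 ms.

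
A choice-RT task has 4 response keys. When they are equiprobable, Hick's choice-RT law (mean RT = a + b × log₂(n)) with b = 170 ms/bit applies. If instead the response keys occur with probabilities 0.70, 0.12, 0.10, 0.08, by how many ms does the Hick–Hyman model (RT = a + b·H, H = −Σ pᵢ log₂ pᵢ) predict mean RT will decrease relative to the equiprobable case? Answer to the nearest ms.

Equiprobable entropy H₀ = log₂ 4 = 2.0000 bits.
Skewed entropy H = −Σ pᵢ log₂ pᵢ = 1.3510 bits.
ΔRT = b·(H₀ − H) = 170 × 0.6490 = 110.34 ms.

110 ms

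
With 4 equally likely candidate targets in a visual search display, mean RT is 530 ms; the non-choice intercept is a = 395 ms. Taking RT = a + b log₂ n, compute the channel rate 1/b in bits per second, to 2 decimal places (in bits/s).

14.81 bits/s

Choice component = 530 − 395 = 135 ms over log₂(4) = 2 bits.
b = 135 / 2 = 67.500 ms/bit, so 1/b = 14.815 bits/s.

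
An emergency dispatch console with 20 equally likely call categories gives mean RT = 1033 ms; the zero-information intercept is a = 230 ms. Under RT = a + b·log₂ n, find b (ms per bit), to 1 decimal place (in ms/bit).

b = (1033 − 230) / log₂(20) = 803 / 4.3219 = 185.797 ms/bit.

185.8 ms/bit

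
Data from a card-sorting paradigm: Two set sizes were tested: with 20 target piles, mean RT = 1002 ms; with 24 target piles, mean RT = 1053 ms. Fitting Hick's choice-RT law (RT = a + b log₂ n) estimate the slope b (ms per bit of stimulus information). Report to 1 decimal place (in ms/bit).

Slope: b = (1053 − 1002) / (log₂ 24 − log₂ 20) = 51/0.2630 = 193.891 ms/bit.

193.9 ms/bit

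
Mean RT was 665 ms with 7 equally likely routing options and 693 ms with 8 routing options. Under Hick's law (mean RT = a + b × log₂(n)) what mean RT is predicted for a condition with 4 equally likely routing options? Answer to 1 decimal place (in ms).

Fit slope and intercept:
  b = (693 − 665) / (log₂ 8 − log₂ 7) = 28 / (3 − 2.8074) = 145.345 ms/bit
  a = 665 − 145.345 × 2.8074 = 256.965 ms
Then RT(4) = 256.965 + 145.345 × log₂ 4 = 256.965 + 145.345 × 2 ≈ 547.655 ms.

547.7 ms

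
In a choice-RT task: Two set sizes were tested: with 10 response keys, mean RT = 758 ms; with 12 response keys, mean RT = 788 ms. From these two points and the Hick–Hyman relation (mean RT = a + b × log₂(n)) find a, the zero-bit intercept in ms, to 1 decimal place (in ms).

Slope: b = (788 − 758) / (log₂ 12 − log₂ 10) = 30/0.2630 = 114.054 ms/bit.
Intercept: a = 758 − 114.054·log₂(10) = 379.122 ms.

379.1 ms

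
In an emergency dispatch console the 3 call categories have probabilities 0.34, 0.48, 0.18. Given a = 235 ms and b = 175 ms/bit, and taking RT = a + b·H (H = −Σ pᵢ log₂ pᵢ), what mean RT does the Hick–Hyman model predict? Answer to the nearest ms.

494 ms

Entropy contributions −pᵢ log₂ pᵢ: 0.5292, 0.5083, 0.4453; sum H = 1.4828 bits.
RT = a + bH = 235 + 175·1.4828 = 494.48 ms.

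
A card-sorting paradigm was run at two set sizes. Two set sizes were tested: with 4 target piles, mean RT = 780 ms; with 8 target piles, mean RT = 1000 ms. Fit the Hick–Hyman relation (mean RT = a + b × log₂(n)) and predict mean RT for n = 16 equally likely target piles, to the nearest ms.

RT is linear in log₂ n, so two points fix the line:
  b = (1000 − 780) / (log₂ 8 − log₂ 4) = 220 / (3 − 2) = 220 ms/bit
  a = 780 − 220 × 2 = 340 ms
Then RT(16) = 340 + 220 × log₂ 16 = 340 + 220 × 4 ≈ 1220.000 ms.

1220 ms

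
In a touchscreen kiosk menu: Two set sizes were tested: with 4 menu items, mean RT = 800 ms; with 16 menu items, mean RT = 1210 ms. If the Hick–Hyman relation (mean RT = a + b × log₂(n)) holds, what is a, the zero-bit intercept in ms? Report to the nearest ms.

390 ms

Slope: b = (1210 − 800) / (log₂ 16 − log₂ 4) = 410/2.0000 = 205 ms/bit.
Intercept: a = 800 − 205·log₂(4) = 390.000 ms.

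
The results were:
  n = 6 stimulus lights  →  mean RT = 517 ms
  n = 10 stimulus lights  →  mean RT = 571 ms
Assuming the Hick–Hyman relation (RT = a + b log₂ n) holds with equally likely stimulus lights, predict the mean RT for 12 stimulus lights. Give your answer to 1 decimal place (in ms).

590.3 ms

RT is linear in log₂ n, so two points fix the line:
  b = (571 − 517) / (log₂ 10 − log₂ 6) = 54 / (3.3219 − 2.5850) = 73.273 ms/bit
  a = 517 − 73.273 × 2.5850 = 327.591 ms
Then RT(12) = 327.591 + 73.273 × log₂ 12 = 327.591 + 73.273 × 3.5850 ≈ 590.273 ms.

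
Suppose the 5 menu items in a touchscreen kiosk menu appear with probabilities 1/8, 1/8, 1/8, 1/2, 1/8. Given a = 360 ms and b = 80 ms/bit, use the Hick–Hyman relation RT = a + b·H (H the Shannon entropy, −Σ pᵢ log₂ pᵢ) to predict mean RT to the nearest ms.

H = −Σ pᵢ log₂ pᵢ = 0.125·3 + 0.125·3 + 0.125·3 + 0.5·1 + 0.125·3 = 2.000 bits.
RT = 360 + 80 × 2.000 = 520.00 ms.

520 ms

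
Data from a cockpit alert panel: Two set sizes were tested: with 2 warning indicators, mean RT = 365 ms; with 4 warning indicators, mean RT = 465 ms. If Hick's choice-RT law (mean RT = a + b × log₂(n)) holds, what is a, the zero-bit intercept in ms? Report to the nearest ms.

265 ms

The slope on a log₂ axis is (465 − 365) / (2 − 1) = 100 ms/bit.
Intercept: a = 365 − 100·log₂(2) = 265.000 ms.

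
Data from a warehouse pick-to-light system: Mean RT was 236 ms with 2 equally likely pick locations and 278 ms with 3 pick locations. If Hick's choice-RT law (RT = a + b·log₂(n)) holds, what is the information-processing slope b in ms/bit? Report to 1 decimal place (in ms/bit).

71.8 ms/bit

b = (RT₂ − RT₁)/(log₂ n₂ − log₂ n₁) = (278 − 236)/(1.5850 − 1) = 71.799 ms/bit.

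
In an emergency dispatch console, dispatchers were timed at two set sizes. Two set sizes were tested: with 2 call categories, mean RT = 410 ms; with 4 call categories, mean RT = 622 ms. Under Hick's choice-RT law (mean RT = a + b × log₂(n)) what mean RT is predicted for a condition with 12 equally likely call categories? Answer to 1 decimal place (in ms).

958.0 ms

Solve the two-equation system in a and b:
  b = (622 − 410) / (log₂ 4 − log₂ 2) = 212 / (2 − 1) = 212.000 ms/bit
  a = 410 − 212.000 × 1 = 198.000 ms
Then RT(12) = 198.000 + 212.000 × log₂ 12 = 198.000 + 212.000 × 3.5850 ≈ 958.012 ms.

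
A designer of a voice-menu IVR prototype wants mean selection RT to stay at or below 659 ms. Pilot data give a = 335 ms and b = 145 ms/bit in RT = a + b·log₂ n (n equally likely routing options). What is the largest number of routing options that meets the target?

145·log₂ n ≤ 659 − 335 = 324, giving log₂ n ≤ 2.2345 and n ≤ 4.706. The largest whole number is 4.

4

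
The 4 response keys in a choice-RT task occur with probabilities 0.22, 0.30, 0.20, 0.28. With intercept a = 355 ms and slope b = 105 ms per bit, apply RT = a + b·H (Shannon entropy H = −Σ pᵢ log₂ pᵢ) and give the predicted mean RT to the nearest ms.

Entropy contributions −pᵢ log₂ pᵢ: 0.4806, 0.5211, 0.4644, 0.5142; sum H = 1.9803 bits.
RT = a + bH = 355 + 105·1.9803 = 562.93 ms.

563 ms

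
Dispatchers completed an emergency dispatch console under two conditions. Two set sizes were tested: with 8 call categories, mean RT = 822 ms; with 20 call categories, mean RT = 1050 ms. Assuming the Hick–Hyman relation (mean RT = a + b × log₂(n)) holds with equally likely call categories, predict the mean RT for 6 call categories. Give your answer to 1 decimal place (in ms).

750.4 ms

Solve the two-equation system in a and b:
  b = (1050 − 822) / (log₂ 20 − log₂ 8) = 228 / (4.3219 − 3) = 172.475 ms/bit
  a = 822 − 172.475 × 3 = 304.574 ms
Then RT(6) = 304.574 + 172.475 × log₂ 6 = 304.574 + 172.475 × 2.5850 ≈ 750.416 ms.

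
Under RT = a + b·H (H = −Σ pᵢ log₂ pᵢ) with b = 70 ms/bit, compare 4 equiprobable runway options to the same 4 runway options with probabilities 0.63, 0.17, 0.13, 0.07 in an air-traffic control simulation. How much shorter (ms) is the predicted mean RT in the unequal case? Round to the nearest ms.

Equiprobable entropy H₀ = log₂ 4 = 2.0000 bits.
Skewed entropy H = −Σ pᵢ log₂ pᵢ = 1.5057 bits.
ΔRT = b·(H₀ − H) = 70 × 0.4943 = 34.60 ms.

35 ms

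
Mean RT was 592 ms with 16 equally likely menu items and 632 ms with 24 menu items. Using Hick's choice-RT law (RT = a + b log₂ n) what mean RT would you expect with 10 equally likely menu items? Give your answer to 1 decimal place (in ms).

545.6 ms

RT is linear in log₂ n, so two points fix the line:
  b = (632 − 592) / (log₂ 24 − log₂ 16) = 40 / (4.5850 − 4) = 68.380 ms/bit
  a = 592 − 68.380 × 4 = 318.478 ms
Then RT(10) = 318.478 + 68.380 × log₂ 10 = 318.478 + 68.380 × 3.3219 ≈ 545.633 ms.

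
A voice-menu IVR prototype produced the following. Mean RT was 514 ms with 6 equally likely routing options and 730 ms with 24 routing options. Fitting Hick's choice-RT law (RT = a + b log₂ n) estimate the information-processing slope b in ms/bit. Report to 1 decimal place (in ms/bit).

108.0 ms/bit

The slope on a log₂ axis is (730 − 514) / (4.5850 − 2.5850) = 108.000 ms/bit.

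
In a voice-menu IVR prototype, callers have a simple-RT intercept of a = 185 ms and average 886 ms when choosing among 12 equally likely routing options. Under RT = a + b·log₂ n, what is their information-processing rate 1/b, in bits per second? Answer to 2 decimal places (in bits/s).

5.11 bits/s

b = (886 − 185)/log₂ 12 = 701/3.5850 = 195.539 ms per bit = 0.19554 s/bit; the reciprocal is 5.114 bits/s.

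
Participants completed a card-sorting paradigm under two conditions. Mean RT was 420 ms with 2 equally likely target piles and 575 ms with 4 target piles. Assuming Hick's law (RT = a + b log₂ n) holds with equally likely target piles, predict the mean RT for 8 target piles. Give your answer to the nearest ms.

RT is linear in log₂ n, so two points fix the line:
  b = (575 − 420) / (log₂ 4 − log₂ 2) = 155 / (2 − 1) = 155 ms/bit
  a = 420 − 155 × 1 = 265 ms
Then RT(8) = 265 + 155 × log₂ 8 = 265 + 155 × 3 ≈ 730.000 ms.

730 ms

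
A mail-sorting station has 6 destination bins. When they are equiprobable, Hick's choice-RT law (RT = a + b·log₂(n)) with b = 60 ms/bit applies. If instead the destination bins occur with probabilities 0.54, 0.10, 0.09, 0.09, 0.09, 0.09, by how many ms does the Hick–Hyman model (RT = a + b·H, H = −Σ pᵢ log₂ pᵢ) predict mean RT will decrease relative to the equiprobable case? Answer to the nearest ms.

The RT saving is b·ΔH. Equiprobable H₀ = log₂(6) = 2.5850 bits; with the given probabilities H = 2.0629 bits.
b·(H₀ − H) = 60 × (2.5850 − 2.0629) = 31.33 ms.

31 ms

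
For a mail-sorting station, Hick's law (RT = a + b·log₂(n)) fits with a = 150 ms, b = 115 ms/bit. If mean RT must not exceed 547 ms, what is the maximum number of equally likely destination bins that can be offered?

10

Set 150 + 115·log₂ n ≤ 547 → log₂ n ≤ (547 − 150)/115 = 3.4522.
So n ≤ 2^3.4522 = 10.945; the largest integer n is 10.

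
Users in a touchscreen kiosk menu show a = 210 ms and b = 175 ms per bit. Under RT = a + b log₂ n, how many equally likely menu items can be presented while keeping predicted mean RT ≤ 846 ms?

Information budget: (846 − 210)/175 = 3.6343 bits, so n ≤ 2^3.6343 = 12.417 → at most 12.

12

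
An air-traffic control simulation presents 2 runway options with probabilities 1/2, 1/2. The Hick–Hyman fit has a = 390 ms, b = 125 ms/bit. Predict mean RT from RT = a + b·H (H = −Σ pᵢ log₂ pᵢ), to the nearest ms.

Each term −pᵢ log₂ pᵢ: 0.5·1 + 0.5·1; summed, H = 1.000 bits.
Mean RT = a + bH = 390 + 125·1.000 = 515.00 ms.

515 ms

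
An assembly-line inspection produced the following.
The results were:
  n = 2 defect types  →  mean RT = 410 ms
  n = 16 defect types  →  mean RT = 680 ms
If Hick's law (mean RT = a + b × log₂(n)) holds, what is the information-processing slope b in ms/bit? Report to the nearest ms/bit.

The slope on a log₂ axis is (680 − 410) / (4 − 1) = 90 ms/bit.

90 ms/bit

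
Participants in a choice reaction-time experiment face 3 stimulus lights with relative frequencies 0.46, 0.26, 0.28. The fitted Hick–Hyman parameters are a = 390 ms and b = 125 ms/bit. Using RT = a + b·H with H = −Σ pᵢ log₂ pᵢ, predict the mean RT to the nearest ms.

582 ms

Entropy contributions −pᵢ log₂ pᵢ: 0.5153, 0.5053, 0.5142; sum H = 1.5348 bits.
RT = a + bH = 390 + 125·1.5348 = 581.86 ms.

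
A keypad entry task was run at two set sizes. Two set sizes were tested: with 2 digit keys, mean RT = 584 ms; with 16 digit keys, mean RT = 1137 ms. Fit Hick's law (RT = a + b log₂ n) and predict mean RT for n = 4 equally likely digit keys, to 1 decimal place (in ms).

RT is linear in log₂ n, so two points fix the line:
  b = (1137 − 584) / (log₂ 16 − log₂ 2) = 553 / (4 − 1) = 184.333 ms/bit
  a = 584 − 184.333 × 1 = 399.667 ms
Then RT(4) = 399.667 + 184.333 × log₂ 4 = 399.667 + 184.333 × 2 ≈ 768.333 ms.

768.3 ms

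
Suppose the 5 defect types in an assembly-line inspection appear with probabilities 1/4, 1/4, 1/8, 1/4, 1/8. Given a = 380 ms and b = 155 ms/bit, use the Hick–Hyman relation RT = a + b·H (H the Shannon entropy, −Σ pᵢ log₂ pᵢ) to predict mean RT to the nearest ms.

H = −Σ pᵢ log₂ pᵢ = 0.25·2 + 0.25·2 + 0.125·3 + 0.25·2 + 0.125·3 = 2.250 bits.
RT = 380 + 155 × 2.250 = 728.75 ms.

729 ms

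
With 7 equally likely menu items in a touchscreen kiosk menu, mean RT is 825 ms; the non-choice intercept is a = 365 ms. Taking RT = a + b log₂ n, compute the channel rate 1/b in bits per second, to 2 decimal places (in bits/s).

Choice component = 825 − 365 = 460 ms over log₂(7) = 2.8074 bits.
b = 460 / 2.8074 = 163.855 ms/bit, so 1/b = 6.103 bits/s.

6.10 bits/s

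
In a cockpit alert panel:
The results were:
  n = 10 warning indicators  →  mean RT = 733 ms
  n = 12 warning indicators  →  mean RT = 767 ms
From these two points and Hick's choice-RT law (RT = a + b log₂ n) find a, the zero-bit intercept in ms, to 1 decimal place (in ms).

303.6 ms

Slope: b = (767 − 733) / (log₂ 12 − log₂ 10) = 34/0.2630 = 129.261 ms/bit.
a = RT₁ − b·log₂ n₁ = 733 − 129.261 × 3.3219 = 303.605 ms.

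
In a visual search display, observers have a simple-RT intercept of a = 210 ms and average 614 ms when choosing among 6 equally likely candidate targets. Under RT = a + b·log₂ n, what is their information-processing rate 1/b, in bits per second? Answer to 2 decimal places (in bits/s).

Choice component = 614 − 210 = 404 ms over log₂(6) = 2.5850 bits.
b = 404 / 2.5850 = 156.289 ms/bit, so 1/b = 6.398 bits/s.

6.40 bits/s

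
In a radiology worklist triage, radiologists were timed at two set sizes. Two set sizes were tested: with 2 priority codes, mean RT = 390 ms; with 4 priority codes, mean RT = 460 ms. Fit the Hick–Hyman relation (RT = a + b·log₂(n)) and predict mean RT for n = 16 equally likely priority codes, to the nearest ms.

600 ms

With log₂ n on the abscissa the relation is linear; from the two conditions:
  b = (460 − 390) / (log₂ 4 − log₂ 2) = 70 / (2 − 1) = 70 ms/bit
  a = 390 − 70 × 1 = 320 ms
Then RT(16) = 320 + 70 × log₂ 16 = 320 + 70 × 4 ≈ 600.000 ms.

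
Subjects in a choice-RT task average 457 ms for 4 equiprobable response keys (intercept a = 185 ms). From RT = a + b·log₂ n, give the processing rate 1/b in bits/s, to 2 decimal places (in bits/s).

7.35 bits/s

Choice component = 457 − 185 = 272 ms over log₂(4) = 2 bits.
b = 272 / 2 = 136.000 ms/bit, so 1/b = 7.353 bits/s.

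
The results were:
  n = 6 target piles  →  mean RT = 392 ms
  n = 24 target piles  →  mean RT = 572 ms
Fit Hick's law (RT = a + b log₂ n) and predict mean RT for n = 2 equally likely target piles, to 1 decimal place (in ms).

Solve the two-equation system in a and b:
  b = (572 − 392) / (log₂ 24 − log₂ 6) = 180 / (4.5850 − 2.5850) = 90.000 ms/bit
  a = 392 − 90.000 × 2.5850 = 159.353 ms
Then RT(2) = 159.353 + 90.000 × log₂ 2 = 159.353 + 90.000 × 1 ≈ 249.353 ms.

249.4 ms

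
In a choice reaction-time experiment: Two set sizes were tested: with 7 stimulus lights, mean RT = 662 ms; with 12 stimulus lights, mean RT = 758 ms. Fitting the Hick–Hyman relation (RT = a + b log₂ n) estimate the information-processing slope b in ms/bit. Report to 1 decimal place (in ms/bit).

The slope on a log₂ axis is (758 − 662) / (3.5850 − 2.8074) = 123.456 ms/bit.

123.5 ms/bit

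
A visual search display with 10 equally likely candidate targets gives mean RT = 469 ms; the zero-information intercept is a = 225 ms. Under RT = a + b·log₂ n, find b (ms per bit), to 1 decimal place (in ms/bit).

10 alternatives carry log₂ 10 = 3.3219 bits; the choice cost is 469 − 225 = 244 ms, so b = 244/3.3219 = 73.451 ms/bit.

73.5 ms/bit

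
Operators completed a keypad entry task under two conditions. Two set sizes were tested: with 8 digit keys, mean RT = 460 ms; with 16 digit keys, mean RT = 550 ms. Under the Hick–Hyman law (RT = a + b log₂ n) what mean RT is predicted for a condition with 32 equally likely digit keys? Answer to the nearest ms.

640 ms

With log₂ n on the abscissa the relation is linear; from the two conditions:
  b = (550 − 460) / (log₂ 16 − log₂ 8) = 90 / (4 − 3) = 90 ms/bit
  a = 460 − 90 × 3 = 190 ms
Then RT(32) = 190 + 90 × log₂ 32 = 190 + 90 × 5 ≈ 640.000 ms.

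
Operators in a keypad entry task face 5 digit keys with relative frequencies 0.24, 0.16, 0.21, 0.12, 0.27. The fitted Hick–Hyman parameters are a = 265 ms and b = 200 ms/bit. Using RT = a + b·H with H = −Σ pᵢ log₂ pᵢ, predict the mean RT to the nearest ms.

718 ms

H = 0.24·log₂(1/0.24) + 0.16·log₂(1/0.16) + 0.21·log₂(1/0.21) + 0.12·log₂(1/0.12) + 0.27·log₂(1/0.27) = 2.2671 bits.
RT = 265 + 200 × 2.2671 = 718.41 ms.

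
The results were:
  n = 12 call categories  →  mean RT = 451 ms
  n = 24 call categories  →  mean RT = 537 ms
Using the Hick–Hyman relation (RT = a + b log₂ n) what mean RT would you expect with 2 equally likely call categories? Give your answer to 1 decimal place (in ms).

228.7 ms

Fit slope and intercept:
  b = (537 − 451) / (log₂ 24 − log₂ 12) = 86 / (4.5850 − 3.5850) = 86.000 ms/bit
  a = 451 − 86.000 × 3.5850 = 142.693 ms
Then RT(2) = 142.693 + 86.000 × log₂ 2 = 142.693 + 86.000 × 1 ≈ 228.693 ms.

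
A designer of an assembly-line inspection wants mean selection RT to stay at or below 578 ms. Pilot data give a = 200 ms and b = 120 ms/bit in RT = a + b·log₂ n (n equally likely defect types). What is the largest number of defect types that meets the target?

Set 200 + 120·log₂ n ≤ 578 → log₂ n ≤ (578 − 200)/120 = 3.1500.
So n ≤ 2^3.1500 = 8.877; the largest integer n is 8.

8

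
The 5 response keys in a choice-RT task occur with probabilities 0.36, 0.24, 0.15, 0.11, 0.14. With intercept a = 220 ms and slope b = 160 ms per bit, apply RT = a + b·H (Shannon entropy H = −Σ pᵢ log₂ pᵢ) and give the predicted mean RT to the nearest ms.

569 ms

Entropy contributions −pᵢ log₂ pᵢ: 0.5306, 0.4941, 0.4105, 0.3503, 0.3971; sum H = 2.1827 bits.
RT = a + bH = 220 + 160·2.1827 = 569.23 ms.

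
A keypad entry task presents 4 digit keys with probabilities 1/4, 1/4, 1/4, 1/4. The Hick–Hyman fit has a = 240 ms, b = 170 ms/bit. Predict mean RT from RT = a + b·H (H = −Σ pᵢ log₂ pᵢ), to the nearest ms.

580 ms

Each term −pᵢ log₂ pᵢ: 0.25·2 + 0.25·2 + 0.25·2 + 0.25·2; summed, H = 2.000 bits.
Mean RT = a + bH = 240 + 170·2.000 = 580.00 ms.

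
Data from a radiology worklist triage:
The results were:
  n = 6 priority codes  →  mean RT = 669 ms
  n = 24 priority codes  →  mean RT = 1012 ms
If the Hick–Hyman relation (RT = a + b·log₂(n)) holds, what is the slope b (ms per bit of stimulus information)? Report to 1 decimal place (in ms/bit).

b = (RT₂ − RT₁)/(log₂ n₂ − log₂ n₁) = (1012 − 669)/(4.5850 − 2.5850) = 171.500 ms/bit.

171.5 ms/bit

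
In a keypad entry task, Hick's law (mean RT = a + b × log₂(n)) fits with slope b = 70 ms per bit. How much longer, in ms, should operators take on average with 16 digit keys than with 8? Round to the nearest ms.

70 ms

Only the slope matters, since a is common to both: ΔRT = b·log₂(n₂/n₁).
log₂(16) − log₂(8) = log₂(16/8) = log₂(2) = 1.
ΔRT = 70 × 1.0000 = 70.000 ms.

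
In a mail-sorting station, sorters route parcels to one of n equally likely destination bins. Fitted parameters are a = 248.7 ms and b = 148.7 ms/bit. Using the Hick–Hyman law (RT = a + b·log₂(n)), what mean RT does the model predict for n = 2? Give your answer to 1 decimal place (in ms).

397.4 ms

log₂(2) = 1 bits, so RT = 248.7 + 148.7 × 1 ≈ 397.400 ms.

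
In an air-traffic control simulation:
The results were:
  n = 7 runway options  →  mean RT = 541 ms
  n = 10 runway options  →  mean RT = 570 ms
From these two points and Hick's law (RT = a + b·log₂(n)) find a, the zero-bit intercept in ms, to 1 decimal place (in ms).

382.8 ms

The slope on a log₂ axis is (570 − 541) / (3.3219 − 2.8074) = 56.357 ms/bit.
Intercept: a = 541 − 56.357·log₂(7) = 382.785 ms.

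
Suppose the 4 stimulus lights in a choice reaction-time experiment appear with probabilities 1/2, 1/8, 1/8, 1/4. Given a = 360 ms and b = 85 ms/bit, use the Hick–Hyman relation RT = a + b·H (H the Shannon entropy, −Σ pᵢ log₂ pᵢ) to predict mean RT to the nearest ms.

Each term −pᵢ log₂ pᵢ: 0.5·1 + 0.125·3 + 0.125·3 + 0.25·2; summed, H = 1.750 bits.
Mean RT = a + bH = 360 + 85·1.750 = 508.75 ms.

509 ms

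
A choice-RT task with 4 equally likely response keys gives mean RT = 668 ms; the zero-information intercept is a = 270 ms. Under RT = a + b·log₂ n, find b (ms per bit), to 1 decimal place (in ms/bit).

199.0 ms/bit

4 alternatives carry log₂ 4 = 2 bits; the choice cost is 668 − 270 = 398 ms, so b = 398/2 = 199.000 ms/bit.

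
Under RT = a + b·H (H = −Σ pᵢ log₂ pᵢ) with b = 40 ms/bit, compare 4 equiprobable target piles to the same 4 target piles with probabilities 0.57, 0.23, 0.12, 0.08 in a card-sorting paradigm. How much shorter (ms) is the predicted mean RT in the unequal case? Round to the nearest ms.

16 ms

The RT saving is b·ΔH. Equiprobable H₀ = log₂(4) = 2.0000 bits; with the given probabilities H = 1.6085 bits.
b·(H₀ − H) = 40 × (2.0000 − 1.6085) = 15.66 ms.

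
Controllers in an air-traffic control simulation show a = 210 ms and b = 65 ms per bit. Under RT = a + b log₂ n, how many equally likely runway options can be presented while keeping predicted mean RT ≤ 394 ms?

65·log₂ n ≤ 394 − 210 = 184, giving log₂ n ≤ 2.8308 and n ≤ 7.115. The largest whole number is 7.

7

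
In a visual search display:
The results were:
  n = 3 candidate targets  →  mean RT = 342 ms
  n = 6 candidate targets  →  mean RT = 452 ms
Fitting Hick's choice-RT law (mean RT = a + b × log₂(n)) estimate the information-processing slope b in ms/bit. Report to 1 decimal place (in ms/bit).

110.0 ms/bit

The slope on a log₂ axis is (452 − 342) / (2.5850 − 1.5850) = 110.000 ms/bit.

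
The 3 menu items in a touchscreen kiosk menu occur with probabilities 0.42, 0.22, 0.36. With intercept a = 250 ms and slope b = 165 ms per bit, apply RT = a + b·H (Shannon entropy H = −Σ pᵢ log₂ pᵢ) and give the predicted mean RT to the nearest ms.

504 ms

H = 0.42·log₂(1/0.42) + 0.22·log₂(1/0.22) + 0.36·log₂(1/0.36) = 1.5368 bits.
RT = 250 + 165 × 1.5368 = 503.58 ms.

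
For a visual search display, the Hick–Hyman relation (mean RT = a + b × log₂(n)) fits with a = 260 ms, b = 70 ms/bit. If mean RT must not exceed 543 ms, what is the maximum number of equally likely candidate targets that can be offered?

16

Information budget: (543 − 260)/70 = 4.0429 bits, so n ≤ 2^4.0429 = 16.482 → at most 16.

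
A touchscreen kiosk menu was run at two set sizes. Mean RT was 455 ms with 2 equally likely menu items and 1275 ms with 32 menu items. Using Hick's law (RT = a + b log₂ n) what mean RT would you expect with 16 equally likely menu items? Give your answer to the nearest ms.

Solve the two-equation system in a and b:
  b = (1275 − 455) / (log₂ 32 − log₂ 2) = 820 / (5 − 1) = 205 ms/bit
  a = 455 − 205 × 1 = 250 ms
Then RT(16) = 250 + 205 × log₂ 16 = 250 + 205 × 4 ≈ 1070.000 ms.

1070 ms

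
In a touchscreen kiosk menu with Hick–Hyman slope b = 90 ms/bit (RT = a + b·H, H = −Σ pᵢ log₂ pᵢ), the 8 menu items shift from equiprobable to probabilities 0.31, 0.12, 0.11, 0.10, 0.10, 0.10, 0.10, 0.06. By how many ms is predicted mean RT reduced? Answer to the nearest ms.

17 ms

Equiprobable entropy H₀ = log₂ 8 = 3.0000 bits.
Skewed entropy H = −Σ pᵢ log₂ pᵢ = 2.8135 bits.
ΔRT = b·(H₀ − H) = 90 × 0.1865 = 16.79 ms.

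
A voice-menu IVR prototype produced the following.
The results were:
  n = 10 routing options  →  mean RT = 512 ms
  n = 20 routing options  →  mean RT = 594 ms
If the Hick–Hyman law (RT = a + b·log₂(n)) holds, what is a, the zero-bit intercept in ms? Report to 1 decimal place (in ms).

239.6 ms

Slope: b = (594 − 512) / (log₂ 20 − log₂ 10) = 82/1.0000 = 82.000 ms/bit.
a = RT₁ − b·log₂ n₁ = 512 − 82.000 × 3.3219 = 239.602 ms.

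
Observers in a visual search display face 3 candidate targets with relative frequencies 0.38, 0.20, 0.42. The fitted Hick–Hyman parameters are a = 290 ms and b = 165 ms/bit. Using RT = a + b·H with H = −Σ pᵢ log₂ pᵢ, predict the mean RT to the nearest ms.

H = 0.38·log₂(1/0.38) + 0.20·log₂(1/0.20) + 0.42·log₂(1/0.42) = 1.5205 bits.
RT = 290 + 165 × 1.5205 = 540.88 ms.

541 ms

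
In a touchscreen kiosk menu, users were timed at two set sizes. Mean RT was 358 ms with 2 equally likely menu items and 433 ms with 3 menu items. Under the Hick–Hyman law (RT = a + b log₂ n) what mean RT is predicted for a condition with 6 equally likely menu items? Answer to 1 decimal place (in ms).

With log₂ n on the abscissa the relation is linear; from the two conditions:
  b = (433 − 358) / (log₂ 3 − log₂ 2) = 75 / (1.5850 − 1) = 128.213 ms/bit
  a = 358 − 128.213 × 1 = 229.787 ms
Then RT(6) = 229.787 + 128.213 × log₂ 6 = 229.787 + 128.213 × 2.5850 ≈ 561.213 ms.

561.2 ms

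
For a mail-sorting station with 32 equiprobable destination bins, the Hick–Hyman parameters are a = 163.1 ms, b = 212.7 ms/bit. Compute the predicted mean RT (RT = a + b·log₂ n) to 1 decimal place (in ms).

1226.6 ms

log₂(32) = 5 bits, so RT = 163.1 + 212.7 × 5 ≈ 1226.600 ms.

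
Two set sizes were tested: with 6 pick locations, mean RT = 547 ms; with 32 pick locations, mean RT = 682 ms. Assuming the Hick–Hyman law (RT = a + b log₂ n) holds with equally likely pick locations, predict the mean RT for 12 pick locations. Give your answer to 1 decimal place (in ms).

602.9 ms

With log₂ n on the abscissa the relation is linear; from the two conditions:
  b = (682 − 547) / (log₂ 32 − log₂ 6) = 135 / (5 − 2.5850) = 55.900 ms/bit
  a = 547 − 55.900 × 2.5850 = 402.501 ms
Then RT(12) = 402.501 + 55.900 × log₂ 12 = 402.501 + 55.900 × 3.5850 ≈ 602.900 ms.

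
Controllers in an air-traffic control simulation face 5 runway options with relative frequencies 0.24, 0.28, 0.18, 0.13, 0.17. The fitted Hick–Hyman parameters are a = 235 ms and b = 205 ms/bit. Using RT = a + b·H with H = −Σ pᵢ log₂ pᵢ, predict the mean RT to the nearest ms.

Entropy contributions −pᵢ log₂ pᵢ: 0.4941, 0.5142, 0.4453, 0.3826, 0.4346; sum H = 2.2709 bits.
RT = a + bH = 235 + 205·2.2709 = 700.53 ms.

701 ms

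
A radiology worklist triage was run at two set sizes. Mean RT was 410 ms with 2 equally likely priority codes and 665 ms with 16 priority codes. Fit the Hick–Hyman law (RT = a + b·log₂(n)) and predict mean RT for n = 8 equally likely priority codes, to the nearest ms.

Solve the two-equation system in a and b:
  b = (665 − 410) / (log₂ 16 − log₂ 2) = 255 / (4 − 1) = 85 ms/bit
  a = 410 − 85 × 1 = 325 ms
Then RT(8) = 325 + 85 × log₂ 8 = 325 + 85 × 3 ≈ 580.000 ms.

580 ms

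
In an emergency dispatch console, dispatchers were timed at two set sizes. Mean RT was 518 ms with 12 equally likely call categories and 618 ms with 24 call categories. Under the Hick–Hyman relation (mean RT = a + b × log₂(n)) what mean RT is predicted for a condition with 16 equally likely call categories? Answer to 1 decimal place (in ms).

559.5 ms

Solve the two-equation system in a and b:
  b = (618 − 518) / (log₂ 24 − log₂ 12) = 100 / (4.5850 − 3.5850) = 100.000 ms/bit
  a = 518 − 100.000 × 3.5850 = 159.504 ms
Then RT(16) = 159.504 + 100.000 × log₂ 16 = 159.504 + 100.000 × 4 ≈ 559.504 ms.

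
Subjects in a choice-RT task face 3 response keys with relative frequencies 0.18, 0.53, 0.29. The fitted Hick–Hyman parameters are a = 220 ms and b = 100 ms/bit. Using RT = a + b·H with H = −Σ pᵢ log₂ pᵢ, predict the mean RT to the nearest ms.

365 ms

Entropy contributions −pᵢ log₂ pᵢ: 0.4453, 0.4854, 0.5179; sum H = 1.4487 bits.
RT = a + bH = 220 + 100·1.4487 = 364.87 ms.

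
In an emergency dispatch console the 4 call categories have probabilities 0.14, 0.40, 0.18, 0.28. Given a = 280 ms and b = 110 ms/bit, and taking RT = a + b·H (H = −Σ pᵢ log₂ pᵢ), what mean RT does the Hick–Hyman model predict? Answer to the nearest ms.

487 ms

Entropy contributions −pᵢ log₂ pᵢ: 0.3971, 0.5288, 0.4453, 0.5142; sum H = 1.8854 bits.
RT = a + bH = 280 + 110·1.8854 = 487.40 ms.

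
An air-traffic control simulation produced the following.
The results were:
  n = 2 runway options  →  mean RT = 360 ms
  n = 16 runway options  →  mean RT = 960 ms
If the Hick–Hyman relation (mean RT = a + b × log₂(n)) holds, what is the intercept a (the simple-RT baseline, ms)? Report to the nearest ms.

Slope: b = (960 − 360) / (log₂ 16 − log₂ 2) = 600/3.0000 = 200 ms/bit.
a = RT₁ − b·log₂ n₁ = 360 − 200 × 1 = 160.000 ms.

160 ms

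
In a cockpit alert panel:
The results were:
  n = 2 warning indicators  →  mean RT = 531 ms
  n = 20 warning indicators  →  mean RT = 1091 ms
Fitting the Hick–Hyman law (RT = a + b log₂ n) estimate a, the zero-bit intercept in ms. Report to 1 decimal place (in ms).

362.4 ms

b = (RT₂ − RT₁)/(log₂ n₂ − log₂ n₁) = (1091 − 531)/(4.3219 − 1) = 168.577 ms/bit.
Intercept: a = 531 − 168.577·log₂(2) = 362.423 ms.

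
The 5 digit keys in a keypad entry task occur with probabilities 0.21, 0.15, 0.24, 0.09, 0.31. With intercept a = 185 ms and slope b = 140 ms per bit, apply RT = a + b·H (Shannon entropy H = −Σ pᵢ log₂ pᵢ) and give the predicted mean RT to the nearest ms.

H = 0.21·log₂(1/0.21) + 0.15·log₂(1/0.15) + 0.24·log₂(1/0.24) + 0.09·log₂(1/0.09) + 0.31·log₂(1/0.31) = 2.2140 bits.
RT = 185 + 140 × 2.2140 = 494.95 ms.

495 ms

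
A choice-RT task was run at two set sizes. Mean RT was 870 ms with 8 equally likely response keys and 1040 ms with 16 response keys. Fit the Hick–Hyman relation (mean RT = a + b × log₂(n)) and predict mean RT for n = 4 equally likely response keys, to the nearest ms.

RT is linear in log₂ n, so two points fix the line:
  b = (1040 − 870) / (log₂ 16 − log₂ 8) = 170 / (4 − 3) = 170 ms/bit
  a = 870 − 170 × 3 = 360 ms
Then RT(4) = 360 + 170 × log₂ 4 = 360 + 170 × 2 ≈ 700.000 ms.

700 ms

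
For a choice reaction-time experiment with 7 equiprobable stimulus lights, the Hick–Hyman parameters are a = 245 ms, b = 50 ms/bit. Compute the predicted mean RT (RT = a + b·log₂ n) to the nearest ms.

log₂(7) = 2.8074 bits, so RT = 245 + 50 × 2.8074 ≈ 385.368 ms.

385 ms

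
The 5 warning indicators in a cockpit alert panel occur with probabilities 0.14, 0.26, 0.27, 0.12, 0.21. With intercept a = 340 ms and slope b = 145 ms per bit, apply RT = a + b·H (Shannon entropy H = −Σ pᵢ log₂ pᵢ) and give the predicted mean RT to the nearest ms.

667 ms

H = 0.14·log₂(1/0.14) + 0.26·log₂(1/0.26) + 0.27·log₂(1/0.27) + 0.12·log₂(1/0.12) + 0.21·log₂(1/0.21) = 2.2523 bits.
RT = 340 + 145 × 2.2523 = 666.59 ms.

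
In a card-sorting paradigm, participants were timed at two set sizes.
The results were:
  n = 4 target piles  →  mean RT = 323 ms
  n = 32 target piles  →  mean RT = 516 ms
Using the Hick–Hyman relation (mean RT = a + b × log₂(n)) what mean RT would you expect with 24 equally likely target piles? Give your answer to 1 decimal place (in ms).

489.3 ms

Fit slope and intercept:
  b = (516 − 323) / (log₂ 32 − log₂ 4) = 193 / (5 − 2) = 64.333 ms/bit
  a = 323 − 64.333 × 2 = 194.333 ms
Then RT(24) = 194.333 + 64.333 × log₂ 24 = 194.333 + 64.333 × 4.5850 ≈ 489.299 ms.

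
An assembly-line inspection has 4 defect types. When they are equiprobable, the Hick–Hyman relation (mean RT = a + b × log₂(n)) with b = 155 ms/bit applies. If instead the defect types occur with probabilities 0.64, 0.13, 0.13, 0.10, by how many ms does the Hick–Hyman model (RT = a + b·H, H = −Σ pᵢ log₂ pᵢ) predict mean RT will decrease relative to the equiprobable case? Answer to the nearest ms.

Equiprobable entropy H₀ = log₂ 4 = 2.0000 bits.
Skewed entropy H = −Σ pᵢ log₂ pᵢ = 1.5095 bits.
ΔRT = b·(H₀ − H) = 155 × 0.4905 = 76.02 ms.

76 ms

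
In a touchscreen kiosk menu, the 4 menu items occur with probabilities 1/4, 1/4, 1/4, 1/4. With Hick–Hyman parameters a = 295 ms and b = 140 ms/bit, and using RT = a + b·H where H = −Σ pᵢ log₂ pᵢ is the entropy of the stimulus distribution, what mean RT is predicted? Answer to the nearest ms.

575 ms

Each term −pᵢ log₂ pᵢ: 0.25·2 + 0.25·2 + 0.25·2 + 0.25·2; summed, H = 2.000 bits.
Mean RT = a + bH = 295 + 140·2.000 = 575.00 ms.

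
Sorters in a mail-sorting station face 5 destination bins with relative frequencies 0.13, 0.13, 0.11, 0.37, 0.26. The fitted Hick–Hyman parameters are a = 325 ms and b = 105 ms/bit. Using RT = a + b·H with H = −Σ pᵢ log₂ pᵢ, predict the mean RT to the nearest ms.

551 ms

Entropy contributions −pᵢ log₂ pᵢ: 0.3826, 0.3826, 0.3503, 0.5307, 0.5053; sum H = 2.1516 bits.
RT = a + bH = 325 + 105·2.1516 = 550.92 ms.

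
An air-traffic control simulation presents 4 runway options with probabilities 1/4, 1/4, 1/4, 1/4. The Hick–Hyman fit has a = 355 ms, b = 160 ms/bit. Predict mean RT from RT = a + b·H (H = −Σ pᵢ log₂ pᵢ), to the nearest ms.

675 ms

Each term −pᵢ log₂ pᵢ: 0.25·2 + 0.25·2 + 0.25·2 + 0.25·2; summed, H = 2.000 bits.
Mean RT = a + bH = 355 + 160·2.000 = 675.00 ms.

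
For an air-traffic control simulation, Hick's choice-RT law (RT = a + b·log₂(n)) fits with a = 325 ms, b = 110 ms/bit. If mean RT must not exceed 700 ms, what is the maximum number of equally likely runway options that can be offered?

Set 325 + 110·log₂ n ≤ 700 → log₂ n ≤ (700 − 325)/110 = 3.4091.
So n ≤ 2^3.4091 = 10.623; the largest integer n is 10.

10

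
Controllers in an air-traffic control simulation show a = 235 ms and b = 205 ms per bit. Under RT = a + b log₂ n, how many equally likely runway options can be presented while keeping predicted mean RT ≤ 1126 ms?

20

Set 235 + 205·log₂ n ≤ 1126 → log₂ n ≤ (1126 − 235)/205 = 4.3463.
So n ≤ 2^4.3463 = 20.341; the largest integer n is 20.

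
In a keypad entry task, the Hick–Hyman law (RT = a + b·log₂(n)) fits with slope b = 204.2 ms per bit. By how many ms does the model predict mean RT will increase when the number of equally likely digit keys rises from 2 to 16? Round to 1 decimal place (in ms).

The intercept a cancels: ΔRT = b·(log₂ n₂ − log₂ n₁) = b·log₂(n₂/n₁).
log₂(16) − log₂(2) = log₂(16/2) = log₂(8) = 3.
ΔRT = 204.2 × 3.0000 = 612.600 ms.

612.6 ms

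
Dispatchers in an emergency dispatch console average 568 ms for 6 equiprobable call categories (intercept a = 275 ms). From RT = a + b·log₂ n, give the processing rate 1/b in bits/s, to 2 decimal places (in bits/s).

b = (568 − 275)/log₂ 6 = 293/2.5850 = 113.348 ms per bit = 0.11335 s/bit; the reciprocal is 8.822 bits/s.

8.82 bits/s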